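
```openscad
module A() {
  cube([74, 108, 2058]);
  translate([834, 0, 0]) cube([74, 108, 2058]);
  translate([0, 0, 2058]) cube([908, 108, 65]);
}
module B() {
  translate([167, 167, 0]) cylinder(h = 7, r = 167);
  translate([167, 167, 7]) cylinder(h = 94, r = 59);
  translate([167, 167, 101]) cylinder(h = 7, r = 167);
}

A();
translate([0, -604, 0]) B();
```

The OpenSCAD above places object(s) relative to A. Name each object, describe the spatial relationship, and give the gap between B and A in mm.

A is a door frame. B is a spool. The spool is on the floor beside the door frame on its −y side. The gap between the spool and the door frame is 270 mm.

The spool's nearest face is 270 mm from the door frame's −y face.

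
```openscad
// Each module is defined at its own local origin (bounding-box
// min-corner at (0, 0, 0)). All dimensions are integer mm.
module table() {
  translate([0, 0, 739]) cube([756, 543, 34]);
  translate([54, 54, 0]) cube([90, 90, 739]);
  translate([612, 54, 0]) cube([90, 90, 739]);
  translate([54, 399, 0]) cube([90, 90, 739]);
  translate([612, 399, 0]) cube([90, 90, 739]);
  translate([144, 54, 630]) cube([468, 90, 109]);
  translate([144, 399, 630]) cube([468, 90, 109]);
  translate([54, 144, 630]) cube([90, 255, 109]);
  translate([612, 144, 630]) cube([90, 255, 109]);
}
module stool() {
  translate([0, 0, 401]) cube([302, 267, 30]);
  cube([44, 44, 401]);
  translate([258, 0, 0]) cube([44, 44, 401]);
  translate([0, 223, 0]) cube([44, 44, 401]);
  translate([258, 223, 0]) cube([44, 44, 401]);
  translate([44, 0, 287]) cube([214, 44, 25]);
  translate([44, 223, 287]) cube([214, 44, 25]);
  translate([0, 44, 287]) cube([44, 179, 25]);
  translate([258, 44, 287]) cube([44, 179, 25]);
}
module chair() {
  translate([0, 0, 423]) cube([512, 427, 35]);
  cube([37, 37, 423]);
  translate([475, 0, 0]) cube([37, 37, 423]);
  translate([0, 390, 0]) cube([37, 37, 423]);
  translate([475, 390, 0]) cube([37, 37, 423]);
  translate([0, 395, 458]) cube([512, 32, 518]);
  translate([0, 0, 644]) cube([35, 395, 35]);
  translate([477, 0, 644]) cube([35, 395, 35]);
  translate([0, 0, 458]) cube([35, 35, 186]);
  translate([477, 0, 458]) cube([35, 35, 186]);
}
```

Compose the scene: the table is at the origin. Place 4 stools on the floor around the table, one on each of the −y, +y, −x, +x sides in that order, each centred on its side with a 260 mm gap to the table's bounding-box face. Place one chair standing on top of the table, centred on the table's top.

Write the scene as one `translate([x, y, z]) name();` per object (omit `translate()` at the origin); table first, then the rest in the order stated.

table();
translate([227, -527, 0]) stool();
translate([227, 803, 0]) stool();
translate([-562, 138, 0]) stool();
translate([1016, 138, 0]) stool();
translate([122, 58, 773]) chair();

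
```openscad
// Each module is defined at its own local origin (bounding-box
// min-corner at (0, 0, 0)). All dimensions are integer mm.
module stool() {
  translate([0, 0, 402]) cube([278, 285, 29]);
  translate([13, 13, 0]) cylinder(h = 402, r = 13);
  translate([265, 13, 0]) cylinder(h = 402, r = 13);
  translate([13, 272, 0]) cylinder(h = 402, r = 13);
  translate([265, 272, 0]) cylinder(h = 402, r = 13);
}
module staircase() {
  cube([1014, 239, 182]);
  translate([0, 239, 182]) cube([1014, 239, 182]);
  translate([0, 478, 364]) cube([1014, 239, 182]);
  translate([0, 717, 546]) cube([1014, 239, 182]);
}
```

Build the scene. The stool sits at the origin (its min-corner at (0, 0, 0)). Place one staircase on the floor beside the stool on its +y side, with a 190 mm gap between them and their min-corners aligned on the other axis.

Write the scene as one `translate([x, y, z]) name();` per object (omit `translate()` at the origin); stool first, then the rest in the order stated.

stool();
translate([0, 475, 0]) staircase();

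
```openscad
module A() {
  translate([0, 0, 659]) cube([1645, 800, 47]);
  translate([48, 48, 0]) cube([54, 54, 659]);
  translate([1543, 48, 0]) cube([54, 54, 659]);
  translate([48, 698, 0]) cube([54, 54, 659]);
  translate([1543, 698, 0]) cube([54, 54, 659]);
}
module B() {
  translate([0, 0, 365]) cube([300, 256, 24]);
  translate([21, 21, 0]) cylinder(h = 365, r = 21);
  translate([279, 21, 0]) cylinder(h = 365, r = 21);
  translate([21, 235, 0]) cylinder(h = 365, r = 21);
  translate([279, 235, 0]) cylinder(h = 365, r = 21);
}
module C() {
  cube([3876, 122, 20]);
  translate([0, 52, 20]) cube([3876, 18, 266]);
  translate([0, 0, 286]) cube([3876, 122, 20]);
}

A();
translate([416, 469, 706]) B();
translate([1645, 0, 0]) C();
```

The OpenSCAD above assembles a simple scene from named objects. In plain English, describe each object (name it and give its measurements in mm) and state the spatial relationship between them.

A is a table with a 1645×800 mm rectangular top, 47 mm thick, top surface at z = 706 mm, supported by four 54×54 mm square legs, each inset 48 mm from the nearest pair of top edges, running from the floor.

B is a simple wooden stool: a rectangular seat 300 mm (x) by 256 mm (y), 24 mm thick, top face at z = 389 mm, on four round legs, each 42 mm in diameter. The legs rest on z = 0, each leg's axis is inset half a diameter from the nearest pair of seat edges (so the leg's bounding box is flush with the corner).

C is an I-beam lying along x, 3876 mm long. Overall section height 306 mm. Two flanges 122 mm wide (y) and 20 mm thick, one on the floor and one at the top; a web 18 mm thick runs between them, centred on the flange width.

The stool is on top of the table. The I-beam is against the table's +x side, with their −y faces flush.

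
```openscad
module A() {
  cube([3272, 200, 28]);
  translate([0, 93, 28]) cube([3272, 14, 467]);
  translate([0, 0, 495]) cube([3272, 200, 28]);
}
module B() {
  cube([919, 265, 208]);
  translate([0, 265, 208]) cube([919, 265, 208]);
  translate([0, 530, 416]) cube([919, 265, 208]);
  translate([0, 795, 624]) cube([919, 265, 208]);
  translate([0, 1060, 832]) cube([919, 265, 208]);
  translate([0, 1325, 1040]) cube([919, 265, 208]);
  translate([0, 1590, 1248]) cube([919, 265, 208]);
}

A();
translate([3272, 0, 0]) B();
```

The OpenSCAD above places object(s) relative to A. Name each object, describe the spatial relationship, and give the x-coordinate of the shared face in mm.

The I-beam's +x face and the staircase's −x face are both at x = 3272 mm.

A is an I-beam. B is a staircase. The staircase is against the I-beam's +x side, with their −y faces flush. The x-coordinate of the shared face is 3272 mm.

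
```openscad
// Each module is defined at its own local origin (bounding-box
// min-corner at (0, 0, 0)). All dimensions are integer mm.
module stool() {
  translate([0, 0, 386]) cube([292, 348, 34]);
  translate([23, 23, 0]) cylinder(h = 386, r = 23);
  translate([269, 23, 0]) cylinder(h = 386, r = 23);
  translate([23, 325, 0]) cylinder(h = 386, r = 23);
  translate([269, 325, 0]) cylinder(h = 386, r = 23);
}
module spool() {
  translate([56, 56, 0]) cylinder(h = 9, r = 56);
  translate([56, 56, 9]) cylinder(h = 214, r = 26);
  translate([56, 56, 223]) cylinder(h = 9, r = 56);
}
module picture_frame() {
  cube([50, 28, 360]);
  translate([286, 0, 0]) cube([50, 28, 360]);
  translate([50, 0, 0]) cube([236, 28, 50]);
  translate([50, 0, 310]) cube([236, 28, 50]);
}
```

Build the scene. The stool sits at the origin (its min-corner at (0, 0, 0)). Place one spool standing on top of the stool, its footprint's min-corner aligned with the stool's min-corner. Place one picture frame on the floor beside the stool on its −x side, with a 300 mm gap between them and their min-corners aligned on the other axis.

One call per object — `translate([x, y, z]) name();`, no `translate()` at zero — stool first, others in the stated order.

stool();
translate([0, 0, 420]) spool();
translate([-636, 0, 0]) picture_frame();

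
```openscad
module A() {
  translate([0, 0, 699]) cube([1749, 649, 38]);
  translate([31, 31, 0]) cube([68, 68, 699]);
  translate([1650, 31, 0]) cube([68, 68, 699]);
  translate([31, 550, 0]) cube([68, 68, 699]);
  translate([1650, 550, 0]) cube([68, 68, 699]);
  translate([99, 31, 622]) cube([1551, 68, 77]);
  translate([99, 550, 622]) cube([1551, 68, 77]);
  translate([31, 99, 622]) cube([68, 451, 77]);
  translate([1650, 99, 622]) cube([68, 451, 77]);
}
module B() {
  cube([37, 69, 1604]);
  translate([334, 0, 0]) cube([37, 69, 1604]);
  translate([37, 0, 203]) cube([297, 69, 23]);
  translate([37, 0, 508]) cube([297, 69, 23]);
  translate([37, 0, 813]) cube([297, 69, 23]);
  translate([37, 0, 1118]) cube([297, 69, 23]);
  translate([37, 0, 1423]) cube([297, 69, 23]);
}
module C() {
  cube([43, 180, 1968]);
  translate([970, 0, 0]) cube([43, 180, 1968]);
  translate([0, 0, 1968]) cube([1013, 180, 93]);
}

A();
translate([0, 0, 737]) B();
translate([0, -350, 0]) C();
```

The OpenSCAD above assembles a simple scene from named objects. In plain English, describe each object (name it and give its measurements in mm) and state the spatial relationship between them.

A is a rectangular dining table. The top is 1749×649×38 mm with its upper surface at z = 737 mm. It stands on four 68×68 mm square legs, each inset 31 mm from the nearest pair of top edges, running from the floor to the underside of the top. Four apron rails, 68 mm thick and 77 mm tall, run between adjacent legs with their top edges flush with the underside of the top and their outer faces flush with the legs' outer faces.

B is a straight ladder. Two 37×69 mm vertical rails, 1604 mm tall, stand 371 mm apart (outside-to-outside) with their front faces coplanar on the −y side. 5 rungs, each 69 mm deep and 23 mm tall, span between the inner faces of the rails, front faces flush with the rails. The lowest rung's underside is at z = 203 mm and rungs are spaced 305 mm apart (underside to underside).

C is a door frame. The clear opening is 927 mm wide and 1968 mm high. Two 43 mm wide jambs, 180 mm deep, stand either side of the opening from the floor to the top of the opening. A 93 mm thick head sits across the top of both jambs, spanning the full outside width of the frame.

The ladder is on top of the table. The door frame is on the floor beside the table on its −y side.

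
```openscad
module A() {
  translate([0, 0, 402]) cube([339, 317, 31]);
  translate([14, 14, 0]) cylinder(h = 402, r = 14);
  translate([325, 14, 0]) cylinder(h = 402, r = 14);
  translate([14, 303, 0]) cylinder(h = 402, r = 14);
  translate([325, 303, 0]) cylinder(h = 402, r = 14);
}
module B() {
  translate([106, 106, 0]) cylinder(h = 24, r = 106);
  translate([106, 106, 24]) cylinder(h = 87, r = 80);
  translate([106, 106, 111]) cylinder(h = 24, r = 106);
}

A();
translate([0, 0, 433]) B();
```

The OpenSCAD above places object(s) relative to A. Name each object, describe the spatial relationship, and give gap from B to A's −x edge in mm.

A is a stool. B is a spool. The spool is on top of the stool. The gap from the spool to the stool's −x edge is 0 mm.

The spool's min-x is at 0; the stool's min-x is 0; gap = 0 mm.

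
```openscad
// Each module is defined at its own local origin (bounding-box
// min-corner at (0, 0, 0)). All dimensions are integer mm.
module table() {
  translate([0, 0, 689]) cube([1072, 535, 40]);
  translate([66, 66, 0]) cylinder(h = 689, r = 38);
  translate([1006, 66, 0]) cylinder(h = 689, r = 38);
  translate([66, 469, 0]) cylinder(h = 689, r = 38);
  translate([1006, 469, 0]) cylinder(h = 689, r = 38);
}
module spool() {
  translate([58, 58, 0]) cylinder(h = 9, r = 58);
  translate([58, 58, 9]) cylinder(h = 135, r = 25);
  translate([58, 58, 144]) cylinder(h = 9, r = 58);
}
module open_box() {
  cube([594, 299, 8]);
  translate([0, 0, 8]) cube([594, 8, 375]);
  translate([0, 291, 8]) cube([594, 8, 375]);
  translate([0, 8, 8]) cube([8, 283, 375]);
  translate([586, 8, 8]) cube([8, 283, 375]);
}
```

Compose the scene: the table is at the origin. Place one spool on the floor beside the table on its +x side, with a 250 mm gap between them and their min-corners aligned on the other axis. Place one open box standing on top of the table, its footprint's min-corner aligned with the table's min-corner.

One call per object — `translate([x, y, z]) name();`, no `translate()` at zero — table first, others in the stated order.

table();
translate([1322, 0, 0]) spool();
translate([0, 0, 729]) open_box();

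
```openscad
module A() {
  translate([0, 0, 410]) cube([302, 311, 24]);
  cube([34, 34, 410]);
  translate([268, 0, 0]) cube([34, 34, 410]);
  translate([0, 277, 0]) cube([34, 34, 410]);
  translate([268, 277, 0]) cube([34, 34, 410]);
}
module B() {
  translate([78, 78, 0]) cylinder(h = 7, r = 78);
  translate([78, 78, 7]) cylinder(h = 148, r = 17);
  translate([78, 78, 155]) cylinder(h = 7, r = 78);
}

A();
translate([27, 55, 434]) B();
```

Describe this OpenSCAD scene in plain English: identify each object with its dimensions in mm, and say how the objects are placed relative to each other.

A is a four-legged stool. The seat is a 302×311×24 mm slab whose top surface is at z = 434 mm; four square legs, each 34×34 mm in cross-section, run from the floor (z = 0) to the underside of the seat, each flush with a corner of the seat.

B is a spool: two coaxial disc flanges of radius 78 mm and thickness 7 mm, joined by a core cylinder of radius 17 mm and height 148 mm. The lower flange rests on z = 0 and the three cylinders share a vertical axis.

The spool is on top of the stool.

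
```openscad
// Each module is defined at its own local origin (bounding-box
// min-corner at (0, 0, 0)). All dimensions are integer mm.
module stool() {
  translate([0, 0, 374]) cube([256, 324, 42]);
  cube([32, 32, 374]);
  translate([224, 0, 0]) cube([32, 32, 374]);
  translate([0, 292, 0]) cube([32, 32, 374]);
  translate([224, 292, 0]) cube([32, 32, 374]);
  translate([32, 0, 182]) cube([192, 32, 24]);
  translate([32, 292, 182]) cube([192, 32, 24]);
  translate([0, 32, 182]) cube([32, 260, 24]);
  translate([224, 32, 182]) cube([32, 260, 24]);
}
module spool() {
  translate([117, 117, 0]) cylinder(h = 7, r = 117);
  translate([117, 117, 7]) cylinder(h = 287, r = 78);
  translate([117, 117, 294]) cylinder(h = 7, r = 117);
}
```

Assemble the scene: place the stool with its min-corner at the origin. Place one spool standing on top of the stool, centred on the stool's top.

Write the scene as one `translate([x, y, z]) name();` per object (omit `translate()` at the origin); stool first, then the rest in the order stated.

stool();
translate([11, 45, 416]) spool();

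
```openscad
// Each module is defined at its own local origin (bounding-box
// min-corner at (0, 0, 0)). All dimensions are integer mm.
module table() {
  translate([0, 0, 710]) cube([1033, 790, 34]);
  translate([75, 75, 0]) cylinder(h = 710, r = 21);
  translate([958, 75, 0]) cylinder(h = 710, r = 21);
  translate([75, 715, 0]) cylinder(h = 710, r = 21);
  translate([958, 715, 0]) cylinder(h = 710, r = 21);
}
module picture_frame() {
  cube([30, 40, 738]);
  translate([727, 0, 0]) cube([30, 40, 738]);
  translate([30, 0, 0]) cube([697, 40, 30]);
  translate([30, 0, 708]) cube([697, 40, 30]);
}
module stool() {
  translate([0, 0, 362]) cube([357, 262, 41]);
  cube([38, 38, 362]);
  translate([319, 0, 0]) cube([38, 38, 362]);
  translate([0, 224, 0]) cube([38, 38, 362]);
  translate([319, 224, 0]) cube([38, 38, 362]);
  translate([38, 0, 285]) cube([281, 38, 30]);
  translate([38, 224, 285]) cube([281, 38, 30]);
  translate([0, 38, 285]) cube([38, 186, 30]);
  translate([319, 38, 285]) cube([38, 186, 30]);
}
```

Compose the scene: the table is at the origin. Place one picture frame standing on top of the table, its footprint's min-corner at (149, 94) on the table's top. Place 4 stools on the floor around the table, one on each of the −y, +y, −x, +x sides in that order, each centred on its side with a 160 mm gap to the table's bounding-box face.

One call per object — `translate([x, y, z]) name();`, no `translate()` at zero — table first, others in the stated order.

table();
translate([149, 94, 744]) picture_frame();
translate([338, -422, 0]) stool();
translate([338, 950, 0]) stool();
translate([-517, 264, 0]) stool();
translate([1193, 264, 0]) stool();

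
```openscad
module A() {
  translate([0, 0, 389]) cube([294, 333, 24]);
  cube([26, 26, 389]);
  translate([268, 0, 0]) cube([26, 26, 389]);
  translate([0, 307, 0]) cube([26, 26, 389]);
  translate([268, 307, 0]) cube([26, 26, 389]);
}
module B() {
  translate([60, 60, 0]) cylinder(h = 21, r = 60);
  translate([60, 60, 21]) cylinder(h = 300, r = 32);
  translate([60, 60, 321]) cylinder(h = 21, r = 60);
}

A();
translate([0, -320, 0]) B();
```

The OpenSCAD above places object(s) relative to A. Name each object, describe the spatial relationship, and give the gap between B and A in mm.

The spool's nearest face is 200 mm from the stool's −y face.

A is a stool. B is a spool. The spool is on the floor beside the stool on its −y side. The gap between the spool and the stool is 200 mm.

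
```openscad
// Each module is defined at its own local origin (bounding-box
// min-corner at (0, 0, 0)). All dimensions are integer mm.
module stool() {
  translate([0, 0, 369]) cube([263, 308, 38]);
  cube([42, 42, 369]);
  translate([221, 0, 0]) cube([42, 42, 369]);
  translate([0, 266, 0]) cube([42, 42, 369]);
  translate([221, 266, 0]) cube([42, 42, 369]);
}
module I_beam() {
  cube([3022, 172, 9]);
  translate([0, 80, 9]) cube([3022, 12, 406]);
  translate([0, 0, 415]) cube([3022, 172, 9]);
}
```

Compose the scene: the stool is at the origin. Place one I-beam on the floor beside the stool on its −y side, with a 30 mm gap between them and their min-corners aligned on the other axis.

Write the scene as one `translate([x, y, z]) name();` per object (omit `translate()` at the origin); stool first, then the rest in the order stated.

stool();
translate([0, -202, 0]) I_beam();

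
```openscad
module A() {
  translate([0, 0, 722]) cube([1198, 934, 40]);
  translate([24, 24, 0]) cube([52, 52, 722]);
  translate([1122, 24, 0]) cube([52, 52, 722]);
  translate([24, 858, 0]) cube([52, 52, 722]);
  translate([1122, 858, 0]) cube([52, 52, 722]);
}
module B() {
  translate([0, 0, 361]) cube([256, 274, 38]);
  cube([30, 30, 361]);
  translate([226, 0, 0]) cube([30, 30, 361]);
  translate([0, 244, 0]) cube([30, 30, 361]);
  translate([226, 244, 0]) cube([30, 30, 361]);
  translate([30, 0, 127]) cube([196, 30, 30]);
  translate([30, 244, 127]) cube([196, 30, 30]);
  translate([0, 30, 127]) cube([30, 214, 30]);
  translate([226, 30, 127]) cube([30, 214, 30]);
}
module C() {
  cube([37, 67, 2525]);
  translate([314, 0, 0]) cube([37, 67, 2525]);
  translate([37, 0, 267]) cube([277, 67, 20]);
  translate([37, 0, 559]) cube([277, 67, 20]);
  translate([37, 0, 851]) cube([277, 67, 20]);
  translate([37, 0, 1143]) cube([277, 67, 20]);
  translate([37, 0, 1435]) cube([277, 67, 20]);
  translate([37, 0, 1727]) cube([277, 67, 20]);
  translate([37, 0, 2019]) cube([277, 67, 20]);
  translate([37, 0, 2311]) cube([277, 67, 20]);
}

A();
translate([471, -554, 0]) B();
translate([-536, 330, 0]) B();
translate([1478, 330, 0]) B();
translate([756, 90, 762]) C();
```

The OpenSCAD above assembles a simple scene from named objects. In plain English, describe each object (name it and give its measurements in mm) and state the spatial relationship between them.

A is a rectangular dining table. The top is 1198×934×40 mm with its upper surface at z = 762 mm. It stands on four 52×52 mm square legs, each inset 24 mm from the nearest pair of top edges, running from the floor to the underside of the top.

B is a four-legged stool. The seat is a 256×274×38 mm slab whose top surface is at z = 399 mm; four square legs, each 30×30 mm in cross-section, run from the floor (z = 0) to the underside of the seat, each flush with a corner of the seat. Four stretchers, 30 mm wide and 30 mm tall, connect adjacent legs with their undersides at z = 127 mm, each running between the inner faces of the legs it joins and aligned with the legs' outer faces on the other axis.

C is a wooden ladder with two side rails of 37×67 mm section and 2525 mm height, set 351 mm apart overall. Between them run 8 rectangular rungs (67 mm deep, 20 mm thick), front faces flush with the rails' −y face. The bottom of the first rung is 267 mm above the floor and each subsequent rung is 292 mm higher than the one below.

Three stools sit around the table at the −y, −x, +x sides. The ladder is on top of the table.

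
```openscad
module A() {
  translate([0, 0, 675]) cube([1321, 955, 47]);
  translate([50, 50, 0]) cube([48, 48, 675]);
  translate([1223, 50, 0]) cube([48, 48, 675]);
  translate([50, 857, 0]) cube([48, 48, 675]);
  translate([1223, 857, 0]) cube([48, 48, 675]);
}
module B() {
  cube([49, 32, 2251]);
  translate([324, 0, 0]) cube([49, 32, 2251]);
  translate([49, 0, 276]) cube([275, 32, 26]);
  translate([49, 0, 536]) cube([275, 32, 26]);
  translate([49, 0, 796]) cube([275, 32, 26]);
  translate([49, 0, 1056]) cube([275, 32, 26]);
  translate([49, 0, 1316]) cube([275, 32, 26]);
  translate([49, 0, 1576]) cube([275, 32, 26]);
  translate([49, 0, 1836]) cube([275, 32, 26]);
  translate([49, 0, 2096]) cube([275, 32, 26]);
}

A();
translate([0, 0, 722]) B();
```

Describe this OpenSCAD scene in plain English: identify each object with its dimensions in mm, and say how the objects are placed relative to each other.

A is a rectangular dining table. The top is 1321×955×47 mm with its upper surface at z = 722 mm. It stands on four 48×48 mm square legs, each inset 50 mm from the nearest pair of top edges, running from the floor to the underside of the top.

B is a wooden ladder with two side rails of 49×32 mm section and 2251 mm height, set 373 mm apart overall. Between them run 8 rectangular rungs (32 mm deep, 26 mm thick), front faces flush with the rails' −y face. The bottom of the first rung is 276 mm above the floor and each subsequent rung is 260 mm higher than the one below.

The ladder is on top of the table.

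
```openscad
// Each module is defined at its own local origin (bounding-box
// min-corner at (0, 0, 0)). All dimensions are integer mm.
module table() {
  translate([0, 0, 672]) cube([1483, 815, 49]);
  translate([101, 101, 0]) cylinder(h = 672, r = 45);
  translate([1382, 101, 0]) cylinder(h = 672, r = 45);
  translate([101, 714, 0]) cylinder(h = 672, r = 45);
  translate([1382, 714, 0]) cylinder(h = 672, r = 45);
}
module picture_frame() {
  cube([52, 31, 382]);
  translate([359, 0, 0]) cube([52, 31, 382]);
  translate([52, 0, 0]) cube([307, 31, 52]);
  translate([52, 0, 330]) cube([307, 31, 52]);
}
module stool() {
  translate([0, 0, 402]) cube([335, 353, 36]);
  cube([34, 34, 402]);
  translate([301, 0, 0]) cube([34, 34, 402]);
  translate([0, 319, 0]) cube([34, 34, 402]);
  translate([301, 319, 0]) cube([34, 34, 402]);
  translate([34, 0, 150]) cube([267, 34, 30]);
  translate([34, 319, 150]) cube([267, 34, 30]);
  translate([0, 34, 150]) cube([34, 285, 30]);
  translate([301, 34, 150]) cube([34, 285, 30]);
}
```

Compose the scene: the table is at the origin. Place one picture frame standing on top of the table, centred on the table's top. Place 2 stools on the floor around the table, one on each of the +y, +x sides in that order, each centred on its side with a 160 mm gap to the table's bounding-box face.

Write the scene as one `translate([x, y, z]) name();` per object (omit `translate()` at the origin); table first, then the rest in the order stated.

table();
translate([536, 392, 721]) picture_frame();
translate([574, 975, 0]) stool();
translate([1643, 231, 0]) stool();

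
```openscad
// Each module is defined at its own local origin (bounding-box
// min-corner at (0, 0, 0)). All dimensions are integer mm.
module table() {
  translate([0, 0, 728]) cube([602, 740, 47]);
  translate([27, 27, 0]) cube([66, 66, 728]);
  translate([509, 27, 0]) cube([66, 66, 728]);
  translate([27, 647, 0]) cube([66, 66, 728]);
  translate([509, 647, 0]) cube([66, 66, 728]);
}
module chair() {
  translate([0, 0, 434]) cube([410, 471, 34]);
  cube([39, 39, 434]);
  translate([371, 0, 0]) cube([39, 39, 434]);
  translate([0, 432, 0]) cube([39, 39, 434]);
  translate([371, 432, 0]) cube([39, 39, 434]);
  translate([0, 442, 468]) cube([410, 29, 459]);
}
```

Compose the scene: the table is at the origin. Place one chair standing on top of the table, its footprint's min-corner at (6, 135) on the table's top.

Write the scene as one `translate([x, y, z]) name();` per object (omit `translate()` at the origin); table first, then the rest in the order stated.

table();
translate([6, 135, 775]) chair();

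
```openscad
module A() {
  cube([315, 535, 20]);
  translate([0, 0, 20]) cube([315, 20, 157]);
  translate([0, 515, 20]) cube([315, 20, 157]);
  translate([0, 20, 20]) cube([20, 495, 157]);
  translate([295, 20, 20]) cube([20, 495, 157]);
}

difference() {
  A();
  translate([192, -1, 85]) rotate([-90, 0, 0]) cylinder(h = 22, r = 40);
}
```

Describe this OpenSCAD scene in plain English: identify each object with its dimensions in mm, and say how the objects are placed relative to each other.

A is an open-topped rectangular box: outside dimensions 315×535×177 mm, with a uniform wall and base thickness of 20 mm. The base is a full 315×535 slab on the floor; four walls sit on top of the base. The front and back walls (the −y and +y sides) span the full width; the two side walls fit between them.

The open box has a circular hole of radius 40 mm through its front wall, centred at (x = 192, z = 85).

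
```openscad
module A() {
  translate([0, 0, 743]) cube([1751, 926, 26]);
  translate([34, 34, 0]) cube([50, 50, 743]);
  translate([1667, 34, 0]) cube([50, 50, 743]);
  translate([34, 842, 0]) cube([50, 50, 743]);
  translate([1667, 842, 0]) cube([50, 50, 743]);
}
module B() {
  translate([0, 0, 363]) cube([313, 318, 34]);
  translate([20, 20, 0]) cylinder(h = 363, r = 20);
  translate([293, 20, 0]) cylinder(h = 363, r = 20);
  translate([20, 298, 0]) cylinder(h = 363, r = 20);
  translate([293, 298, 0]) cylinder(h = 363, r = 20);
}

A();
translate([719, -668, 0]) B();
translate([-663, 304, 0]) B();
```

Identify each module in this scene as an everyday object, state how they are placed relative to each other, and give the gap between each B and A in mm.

Each stool's nearest face is 350 mm from the table's bounding box.

A is a table. B is a stool. Two stools sit around the table at the −y, −x sides. The gap between each stool and the table is 350 mm.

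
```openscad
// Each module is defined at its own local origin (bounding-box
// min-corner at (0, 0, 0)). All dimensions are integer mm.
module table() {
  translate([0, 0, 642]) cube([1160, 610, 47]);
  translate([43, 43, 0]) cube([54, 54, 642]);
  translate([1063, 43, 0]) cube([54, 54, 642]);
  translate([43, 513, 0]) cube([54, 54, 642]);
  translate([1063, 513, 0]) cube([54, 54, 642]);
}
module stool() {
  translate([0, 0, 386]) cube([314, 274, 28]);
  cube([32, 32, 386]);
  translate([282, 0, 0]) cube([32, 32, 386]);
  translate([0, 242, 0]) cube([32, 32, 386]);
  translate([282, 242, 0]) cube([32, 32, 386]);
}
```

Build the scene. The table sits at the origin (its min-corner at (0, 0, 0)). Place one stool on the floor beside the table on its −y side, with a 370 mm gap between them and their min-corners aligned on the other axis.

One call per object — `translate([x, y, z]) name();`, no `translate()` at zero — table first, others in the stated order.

table();
translate([0, -644, 0]) stool();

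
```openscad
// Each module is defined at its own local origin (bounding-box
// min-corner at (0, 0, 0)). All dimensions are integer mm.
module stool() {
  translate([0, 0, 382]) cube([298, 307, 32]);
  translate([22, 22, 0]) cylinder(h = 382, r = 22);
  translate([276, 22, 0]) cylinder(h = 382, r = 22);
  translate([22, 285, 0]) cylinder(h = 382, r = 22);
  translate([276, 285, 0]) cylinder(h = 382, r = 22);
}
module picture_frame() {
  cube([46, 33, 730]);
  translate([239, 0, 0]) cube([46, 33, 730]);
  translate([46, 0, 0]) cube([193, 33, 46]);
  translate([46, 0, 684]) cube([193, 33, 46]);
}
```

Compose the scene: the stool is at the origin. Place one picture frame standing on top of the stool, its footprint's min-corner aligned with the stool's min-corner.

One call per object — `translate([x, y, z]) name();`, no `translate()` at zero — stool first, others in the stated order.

stool();
translate([0, 0, 414]) picture_frame();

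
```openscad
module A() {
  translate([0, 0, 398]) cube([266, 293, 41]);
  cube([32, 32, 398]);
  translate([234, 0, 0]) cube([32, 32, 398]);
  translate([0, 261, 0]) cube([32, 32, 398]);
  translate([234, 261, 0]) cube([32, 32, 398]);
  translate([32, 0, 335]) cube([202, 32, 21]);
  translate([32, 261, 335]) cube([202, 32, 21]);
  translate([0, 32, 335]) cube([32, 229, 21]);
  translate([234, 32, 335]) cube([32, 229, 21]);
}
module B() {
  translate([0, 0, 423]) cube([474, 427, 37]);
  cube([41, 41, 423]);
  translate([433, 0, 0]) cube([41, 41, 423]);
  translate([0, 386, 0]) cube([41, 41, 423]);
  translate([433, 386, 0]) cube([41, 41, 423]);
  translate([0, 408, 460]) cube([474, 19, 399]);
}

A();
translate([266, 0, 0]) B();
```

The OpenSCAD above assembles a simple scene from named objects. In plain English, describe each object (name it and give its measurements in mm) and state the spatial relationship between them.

A is a simple wooden stool: a rectangular seat 266 mm (x) by 293 mm (y), 41 mm thick, top face at z = 439 mm, on four square legs, each 32×32 mm in cross-section. The legs rest on z = 0, each flush with a corner of the seat. Four stretchers, 32 mm wide and 21 mm tall, connect adjacent legs with their undersides at z = 335 mm, each running between the inner faces of the legs it joins and aligned with the legs' outer faces on the other axis.

B is a chair: 474×427 mm seat, 37 mm thick, top at z = 460 mm, on four 41 mm square corner legs flush with the seat edges. A 19 mm thick backrest slab spans the full seat width, extending 399 mm above the seat top, its back face flush with the seat's +y edge.

The chair is against the stool's +x side, with their −y faces flush.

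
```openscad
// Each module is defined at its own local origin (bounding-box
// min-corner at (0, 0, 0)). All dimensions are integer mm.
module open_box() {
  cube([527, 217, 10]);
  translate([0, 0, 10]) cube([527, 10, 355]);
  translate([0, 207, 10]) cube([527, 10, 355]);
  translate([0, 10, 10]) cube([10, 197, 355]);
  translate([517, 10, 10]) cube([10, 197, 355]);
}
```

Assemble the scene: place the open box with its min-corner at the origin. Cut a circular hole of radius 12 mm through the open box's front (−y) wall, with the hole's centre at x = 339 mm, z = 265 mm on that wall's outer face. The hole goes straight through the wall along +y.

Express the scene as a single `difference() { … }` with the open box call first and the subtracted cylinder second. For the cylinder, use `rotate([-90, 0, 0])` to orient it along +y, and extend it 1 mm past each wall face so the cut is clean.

difference() {
  open_box();
  translate([339, -1, 265]) rotate([-90, 0, 0]) cylinder(h = 12, r = 12);
}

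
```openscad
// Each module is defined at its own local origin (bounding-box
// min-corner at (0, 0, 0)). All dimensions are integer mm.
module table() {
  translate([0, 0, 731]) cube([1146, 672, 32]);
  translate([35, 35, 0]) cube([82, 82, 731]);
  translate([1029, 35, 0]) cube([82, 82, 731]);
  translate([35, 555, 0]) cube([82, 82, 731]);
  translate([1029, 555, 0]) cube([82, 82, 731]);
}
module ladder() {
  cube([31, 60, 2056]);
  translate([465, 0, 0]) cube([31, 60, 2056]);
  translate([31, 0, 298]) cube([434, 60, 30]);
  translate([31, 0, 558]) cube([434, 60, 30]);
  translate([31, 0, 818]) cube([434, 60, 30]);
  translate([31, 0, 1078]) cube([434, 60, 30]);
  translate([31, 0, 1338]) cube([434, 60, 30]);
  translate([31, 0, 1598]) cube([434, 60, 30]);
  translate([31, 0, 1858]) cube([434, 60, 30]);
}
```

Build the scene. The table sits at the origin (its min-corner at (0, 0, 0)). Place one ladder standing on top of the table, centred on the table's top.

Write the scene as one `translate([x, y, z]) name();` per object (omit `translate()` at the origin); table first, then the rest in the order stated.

table();
translate([325, 306, 763]) ladder();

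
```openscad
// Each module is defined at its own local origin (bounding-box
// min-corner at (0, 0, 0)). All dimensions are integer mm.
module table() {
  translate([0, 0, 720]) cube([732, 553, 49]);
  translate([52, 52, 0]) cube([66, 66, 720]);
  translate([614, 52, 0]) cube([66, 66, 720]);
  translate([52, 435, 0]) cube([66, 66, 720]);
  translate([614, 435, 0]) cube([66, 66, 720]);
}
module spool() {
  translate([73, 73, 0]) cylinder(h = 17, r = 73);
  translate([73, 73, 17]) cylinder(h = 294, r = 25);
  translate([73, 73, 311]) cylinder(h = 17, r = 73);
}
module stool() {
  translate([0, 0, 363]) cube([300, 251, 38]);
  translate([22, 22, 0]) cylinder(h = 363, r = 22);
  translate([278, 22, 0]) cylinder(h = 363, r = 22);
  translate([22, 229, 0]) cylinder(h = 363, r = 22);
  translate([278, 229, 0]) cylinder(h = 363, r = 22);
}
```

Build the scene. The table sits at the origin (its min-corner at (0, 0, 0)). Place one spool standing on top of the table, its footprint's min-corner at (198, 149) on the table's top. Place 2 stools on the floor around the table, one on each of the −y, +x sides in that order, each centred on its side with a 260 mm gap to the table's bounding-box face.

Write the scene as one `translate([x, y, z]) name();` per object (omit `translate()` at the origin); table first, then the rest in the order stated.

table();
translate([198, 149, 769]) spool();
translate([216, -511, 0]) stool();
translate([992, 151, 0]) stool();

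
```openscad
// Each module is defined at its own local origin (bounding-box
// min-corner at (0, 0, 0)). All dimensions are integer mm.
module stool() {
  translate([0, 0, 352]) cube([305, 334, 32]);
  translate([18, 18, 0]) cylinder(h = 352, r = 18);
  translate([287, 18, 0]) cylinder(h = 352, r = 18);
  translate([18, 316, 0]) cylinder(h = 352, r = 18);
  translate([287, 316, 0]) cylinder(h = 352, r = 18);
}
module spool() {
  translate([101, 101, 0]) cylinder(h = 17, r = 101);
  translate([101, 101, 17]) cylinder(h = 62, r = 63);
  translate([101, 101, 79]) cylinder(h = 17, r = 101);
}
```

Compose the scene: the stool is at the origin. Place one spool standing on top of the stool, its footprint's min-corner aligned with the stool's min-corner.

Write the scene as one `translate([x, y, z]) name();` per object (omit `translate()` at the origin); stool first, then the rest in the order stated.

stool();
translate([0, 0, 384]) spool();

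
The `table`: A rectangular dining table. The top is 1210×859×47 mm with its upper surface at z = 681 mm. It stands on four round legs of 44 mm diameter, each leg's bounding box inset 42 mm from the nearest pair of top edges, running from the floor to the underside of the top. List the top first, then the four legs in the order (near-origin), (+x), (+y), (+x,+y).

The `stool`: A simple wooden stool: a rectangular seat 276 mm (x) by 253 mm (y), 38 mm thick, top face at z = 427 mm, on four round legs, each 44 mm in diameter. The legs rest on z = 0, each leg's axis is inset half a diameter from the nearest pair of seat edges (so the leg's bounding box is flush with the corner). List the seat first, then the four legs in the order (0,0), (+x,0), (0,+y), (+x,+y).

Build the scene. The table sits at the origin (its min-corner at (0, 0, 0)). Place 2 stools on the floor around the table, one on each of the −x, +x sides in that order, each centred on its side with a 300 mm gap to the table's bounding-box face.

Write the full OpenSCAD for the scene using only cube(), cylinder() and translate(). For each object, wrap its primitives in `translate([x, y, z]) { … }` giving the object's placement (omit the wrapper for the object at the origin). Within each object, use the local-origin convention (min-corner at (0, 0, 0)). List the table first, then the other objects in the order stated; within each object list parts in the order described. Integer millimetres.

translate([0, 0, 634]) cube([1210, 859, 47]);
translate([64, 64, 0]) cylinder(h = 634, r = 22);
translate([1146, 64, 0]) cylinder(h = 634, r = 22);
translate([64, 795, 0]) cylinder(h = 634, r = 22);
translate([1146, 795, 0]) cylinder(h = 634, r = 22);
translate([-576, 303, 0]) {
  translate([0, 0, 389]) cube([276, 253, 38]);
  translate([22, 22, 0]) cylinder(h = 389, r = 22);
  translate([254, 22, 0]) cylinder(h = 389, r = 22);
  translate([22, 231, 0]) cylinder(h = 389, r = 22);
  translate([254, 231, 0]) cylinder(h = 389, r = 22);
}
translate([1510, 303, 0]) {
  translate([0, 0, 389]) cube([276, 253, 38]);
  translate([22, 22, 0]) cylinder(h = 389, r = 22);
  translate([254, 22, 0]) cylinder(h = 389, r = 22);
  translate([22, 231, 0]) cylinder(h = 389, r = 22);
  translate([254, 231, 0]) cylinder(h = 389, r = 22);
}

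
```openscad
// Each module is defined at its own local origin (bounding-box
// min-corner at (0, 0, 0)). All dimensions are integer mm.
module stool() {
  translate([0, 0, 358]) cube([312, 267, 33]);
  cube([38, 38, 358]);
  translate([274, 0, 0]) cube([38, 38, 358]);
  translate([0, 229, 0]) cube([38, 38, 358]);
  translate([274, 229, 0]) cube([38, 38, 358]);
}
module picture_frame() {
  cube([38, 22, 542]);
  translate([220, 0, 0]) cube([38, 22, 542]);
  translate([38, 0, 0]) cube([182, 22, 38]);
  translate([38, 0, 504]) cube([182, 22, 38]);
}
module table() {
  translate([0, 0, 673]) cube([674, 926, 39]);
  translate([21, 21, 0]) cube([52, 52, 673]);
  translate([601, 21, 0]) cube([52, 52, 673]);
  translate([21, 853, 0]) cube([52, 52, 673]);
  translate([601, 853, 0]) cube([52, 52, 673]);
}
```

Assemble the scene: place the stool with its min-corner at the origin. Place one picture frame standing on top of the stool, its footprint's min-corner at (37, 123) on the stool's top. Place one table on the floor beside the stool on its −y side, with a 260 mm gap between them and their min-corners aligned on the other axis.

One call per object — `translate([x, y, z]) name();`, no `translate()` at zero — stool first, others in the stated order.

stool();
translate([37, 123, 391]) picture_frame();
translate([0, -1186, 0]) table();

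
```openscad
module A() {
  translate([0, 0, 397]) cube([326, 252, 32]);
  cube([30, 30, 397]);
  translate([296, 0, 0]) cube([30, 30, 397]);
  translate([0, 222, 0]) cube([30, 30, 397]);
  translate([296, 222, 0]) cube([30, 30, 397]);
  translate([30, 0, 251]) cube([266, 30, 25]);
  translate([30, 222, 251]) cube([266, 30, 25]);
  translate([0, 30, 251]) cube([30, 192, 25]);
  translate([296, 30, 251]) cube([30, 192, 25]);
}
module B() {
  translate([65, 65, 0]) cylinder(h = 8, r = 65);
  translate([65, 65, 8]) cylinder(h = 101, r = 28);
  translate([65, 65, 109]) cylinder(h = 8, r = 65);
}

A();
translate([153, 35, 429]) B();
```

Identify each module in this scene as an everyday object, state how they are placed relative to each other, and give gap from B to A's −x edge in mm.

The spool's min-x is at 153; the stool's min-x is 0; gap = 153 mm.

A is a stool. B is a spool. The spool is on top of the stool. The gap from the spool to the stool's −x edge is 153 mm.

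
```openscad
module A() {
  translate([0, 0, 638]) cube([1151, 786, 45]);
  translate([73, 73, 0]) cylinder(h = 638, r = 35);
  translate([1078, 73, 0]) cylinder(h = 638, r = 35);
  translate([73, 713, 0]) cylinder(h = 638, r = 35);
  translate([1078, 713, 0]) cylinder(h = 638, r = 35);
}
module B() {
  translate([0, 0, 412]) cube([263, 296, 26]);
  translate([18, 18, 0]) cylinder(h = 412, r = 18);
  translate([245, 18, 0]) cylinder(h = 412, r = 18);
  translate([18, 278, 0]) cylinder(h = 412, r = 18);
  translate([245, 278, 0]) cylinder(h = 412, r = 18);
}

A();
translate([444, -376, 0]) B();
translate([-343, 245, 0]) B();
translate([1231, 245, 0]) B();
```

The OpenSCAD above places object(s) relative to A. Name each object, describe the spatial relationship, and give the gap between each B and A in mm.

Each stool's nearest face is 80 mm from the table's bounding box.

A is a table. B is a stool. Three stools sit around the table at the −y, −x, +x sides. The gap between each stool and the table is 80 mm.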